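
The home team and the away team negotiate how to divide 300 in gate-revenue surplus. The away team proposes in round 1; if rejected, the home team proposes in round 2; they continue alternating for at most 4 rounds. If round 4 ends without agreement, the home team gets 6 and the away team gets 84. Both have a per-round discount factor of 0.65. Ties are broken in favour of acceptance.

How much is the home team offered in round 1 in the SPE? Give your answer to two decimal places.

127.57

Round 4 (the home team proposes): the away team gets 84 if talks fail, so the home team offers 84 and keeps 216.
Round 3 (the away team proposes): the home team can get 216 next round, worth 0.65 × 216 = 140.4 now, so the away team offers 140.4, keeping 159.6.
Round 2 (the home team proposes): the away team can get 159.6 next round, worth 0.65 × 159.6 = 103.74 now; the home team offers that and keeps 196.26.
Round 1 (the away team proposes): the home team can get 196.26 next round, worth 0.65 × 196.26 = 127.569 now, so the away team offers 127.569, keeping 172.431.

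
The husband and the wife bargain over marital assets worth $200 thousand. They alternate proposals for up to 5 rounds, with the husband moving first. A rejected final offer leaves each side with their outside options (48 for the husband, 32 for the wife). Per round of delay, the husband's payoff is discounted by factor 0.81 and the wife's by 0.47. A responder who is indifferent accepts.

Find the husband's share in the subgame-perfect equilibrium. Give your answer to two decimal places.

Round 5 (the husband proposes): the wife gets 32 if talks fail, so the husband offers 32 and keeps 168.
Round 4 (the wife proposes): the husband can get 168 next round, worth 0.81 × 168 = 136.08 now, so the wife offers 136.08, keeping 63.92.
Round 3 (the husband proposes): the wife can get 63.92 next round, worth 0.47 × 63.92 = 30.0424 now; the husband offers that and keeps 169.9576.
Round 2 (the wife proposes): the husband can get 169.9576 next round, worth 0.81 × 169.9576 = 137.665656 now, so the wife offers 137.665656, keeping 62.334344.
Round 1 (the husband proposes): the wife can get 62.334344 next round, worth 0.47 × 62.334344 = 29.29714168 now; the husband offers that and keeps 170.70285832.

170.70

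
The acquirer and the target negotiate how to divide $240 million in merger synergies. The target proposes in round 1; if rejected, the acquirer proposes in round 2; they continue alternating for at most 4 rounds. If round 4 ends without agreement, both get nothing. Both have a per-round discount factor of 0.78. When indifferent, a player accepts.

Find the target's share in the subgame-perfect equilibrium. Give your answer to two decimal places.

84.92

Round 4 (the acquirer proposes): the target will accept anything ≥ 0, so the acquirer offers 0 and keeps 240.
Round 3 (the target proposes): the acquirer can get 240 next round, worth 0.78 × 240 = 187.2 now, so the target offers 187.2, keeping 52.8.
Round 2 (the acquirer proposes): the target can get 52.8 next round, worth 0.78 × 52.8 = 41.184 now, so the acquirer offers 41.184, keeping 198.816.
Round 1 (the target proposes): the acquirer can get 198.816 next round, worth 0.78 × 198.816 = 155.07648 now. The target offers 155.07648 and keeps 240 − 155.07648 = 84.92352.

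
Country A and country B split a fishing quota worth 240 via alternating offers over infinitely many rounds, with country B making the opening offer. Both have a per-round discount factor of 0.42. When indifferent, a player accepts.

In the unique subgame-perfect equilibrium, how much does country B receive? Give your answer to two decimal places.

In a stationary SPE each proposer offers the other exactly their discounted continuation value.
If country B keeps x when proposing and country A keeps y when proposing, then x = 240 − 0.42y and y = 240 − 0.42x.
Solving: x = 240(1 − 0.42) / (1 − 0.42·0.42) = 139.2 / 0.8236 ≈ 169.0141.
Country A gets 240 − 169.0141 ≈ 70.9859.

169.01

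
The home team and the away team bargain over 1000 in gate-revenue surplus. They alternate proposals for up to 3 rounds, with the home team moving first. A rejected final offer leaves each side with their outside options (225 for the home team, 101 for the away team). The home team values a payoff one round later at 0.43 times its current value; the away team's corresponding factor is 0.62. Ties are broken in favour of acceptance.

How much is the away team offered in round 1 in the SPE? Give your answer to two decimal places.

Round 3 (the home team proposes): the away team gets 101 if talks fail, so the home team offers 101 and keeps 899.
Round 2 (the away team proposes): the home team can get 899 next round, worth 0.43 × 899 = 386.57 now, so the away team offers 386.57, keeping 613.43.
Round 1 (the home team proposes): the away team can get 613.43 next round, worth 0.62 × 613.43 = 380.3266 now. The home team offers 380.3266 and keeps 1000 − 380.3266 = 619.6734.

380.33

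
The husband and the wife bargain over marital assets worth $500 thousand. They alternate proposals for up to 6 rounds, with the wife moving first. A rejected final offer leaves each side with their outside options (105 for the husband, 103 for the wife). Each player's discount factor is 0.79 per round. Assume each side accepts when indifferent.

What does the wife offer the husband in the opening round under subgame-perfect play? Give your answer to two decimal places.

256.88

Round 6 (the husband proposes): the wife gets 103 if talks fail, so the husband offers 103 and keeps 397.
Round 5 (the wife proposes): the husband can get 397 next round, worth 0.79 × 397 = 313.63 now. The wife offers 313.63 and keeps 500 − 313.63 = 186.37.
Round 4 (the husband proposes): the wife can get 186.37 next round, worth 0.79 × 186.37 = 147.2323 now, so the husband offers 147.2323, keeping 352.7677.
Round 3 (the wife proposes): the husband can get 352.7677 next round, worth 0.79 × 352.7677 = 278.686483 now; the wife offers that and keeps 221.313517.
Round 2 (the husband proposes): the wife can get 221.313517 next round, worth 0.79 × 221.313517 = 174.83767843 now, so the husband offers 174.83767843, keeping 325.16232157.
Round 1 (the wife proposes): the husband can get 325.16232157 next round, worth 0.79 × 325.16232157 = 256.8782340403 now. The wife offers 256.8782340403 and keeps 500 − 256.8782340403 = 243.1217659597.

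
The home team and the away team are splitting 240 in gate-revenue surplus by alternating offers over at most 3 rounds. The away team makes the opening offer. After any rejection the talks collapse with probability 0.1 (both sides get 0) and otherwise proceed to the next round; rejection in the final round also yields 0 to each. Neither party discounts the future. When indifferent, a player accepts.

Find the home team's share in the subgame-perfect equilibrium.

By backward induction:
Round 3 (the away team proposes): the home team will accept anything ≥ 0, so the away team offers 0 and keeps 240.
Round 2 (the home team proposes): rejecting gives the away team an expected 0.9 × 240 = 216, so the home team offers 216, keeping 24.
Round 1 (the away team proposes): rejecting gives the home team an expected 0.9 × 24 = 21.6. The away team offers 21.6 and keeps 240 − 21.6 = 218.4.

21.6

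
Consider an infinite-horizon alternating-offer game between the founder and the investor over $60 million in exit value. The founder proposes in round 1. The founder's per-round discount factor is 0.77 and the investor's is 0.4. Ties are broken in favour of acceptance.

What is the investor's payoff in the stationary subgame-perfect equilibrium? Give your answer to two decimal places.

When the founder proposes, the investor accepts any offer worth at least 0.4 times what the investor would get by proposing next round; and vice versa.
This gives x = 60 − 0.4y and y = 60 − 0.77x, where x and y are each side's share when it proposes.
Hence (1 − 0.4·0.77)x = 60(1 − 0.4), i.e. 0.692·x = 36.
x ≈ 52.0231; the investor's share is 60 − x ≈ 7.9769.

7.98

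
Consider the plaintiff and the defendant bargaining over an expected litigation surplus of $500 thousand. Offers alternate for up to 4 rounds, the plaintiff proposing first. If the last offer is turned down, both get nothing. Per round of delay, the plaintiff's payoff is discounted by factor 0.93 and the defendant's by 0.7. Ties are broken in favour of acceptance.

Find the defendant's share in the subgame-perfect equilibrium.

Round 4 (the defendant proposes): the plaintiff will accept anything ≥ 0, so the defendant offers 0 and keeps 500.
Round 3 (the plaintiff proposes): the defendant can get 500 next round, worth 0.7 × 500 = 350 now. The plaintiff offers 350 and keeps 500 − 350 = 150.
Round 2 (the defendant proposes): the plaintiff can get 150 next round, worth 0.93 × 150 = 139.5 now; the defendant offers that and keeps 360.5.
Round 1 (the plaintiff proposes): the defendant can get 360.5 next round, worth 0.7 × 360.5 = 252.35 now; the plaintiff offers that and keeps 247.65.

252.35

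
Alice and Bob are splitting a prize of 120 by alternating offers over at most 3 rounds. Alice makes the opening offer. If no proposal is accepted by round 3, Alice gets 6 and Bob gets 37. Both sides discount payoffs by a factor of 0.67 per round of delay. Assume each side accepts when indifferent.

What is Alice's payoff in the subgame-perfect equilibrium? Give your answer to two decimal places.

76.86

Work backward from the last round.
Round 3 (Alice proposes): Bob gets 37 if talks fail, so Alice offers 37 and keeps 83.
Round 2 (Bob proposes): Alice can get 83 next round, worth 0.67 × 83 = 55.61 now, so Bob offers 55.61, keeping 64.39.
Round 1 (Alice proposes): Bob can get 64.39 next round, worth 0.67 × 64.39 = 43.1413 now; Alice offers that and keeps 76.8587.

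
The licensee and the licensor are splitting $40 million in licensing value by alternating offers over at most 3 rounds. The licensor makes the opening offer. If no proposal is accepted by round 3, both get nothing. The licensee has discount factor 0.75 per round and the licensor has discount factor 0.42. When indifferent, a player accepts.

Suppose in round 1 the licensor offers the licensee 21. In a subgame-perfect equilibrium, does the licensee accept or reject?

Accept

Round 3 (the licensor proposes): the licensee will accept anything ≥ 0, so the licensor offers 0 and keeps 40.
Round 2 (the licensee proposes): the licensor can get 40 next round, worth 0.42 × 40 = 16.8 now, so the licensee offers 16.8, keeping 23.2.
So by rejecting in round 1, the licensee gets 23.2 next round, worth 0.75 × 23.2 = 17.4 now.
Offer 21 ≥ 17.4, so the licensee accepts.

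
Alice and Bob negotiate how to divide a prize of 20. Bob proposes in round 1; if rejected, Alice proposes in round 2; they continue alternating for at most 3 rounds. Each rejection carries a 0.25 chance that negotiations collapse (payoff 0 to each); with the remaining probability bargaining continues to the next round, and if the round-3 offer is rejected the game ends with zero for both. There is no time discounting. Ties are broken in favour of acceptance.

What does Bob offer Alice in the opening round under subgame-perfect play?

3.75

By backward induction:
Round 3 (Bob proposes): rejection yields 0 for Alice; Bob offers 0 and keeps 20.
Round 2 (Alice proposes): rejecting gives Bob an expected 0.75 × 20 = 15, so Alice offers 15, keeping 5.
Round 1 (Bob proposes): rejecting gives Alice an expected 0.75 × 5 = 3.75. Bob offers 3.75 and keeps 20 − 3.75 = 16.25.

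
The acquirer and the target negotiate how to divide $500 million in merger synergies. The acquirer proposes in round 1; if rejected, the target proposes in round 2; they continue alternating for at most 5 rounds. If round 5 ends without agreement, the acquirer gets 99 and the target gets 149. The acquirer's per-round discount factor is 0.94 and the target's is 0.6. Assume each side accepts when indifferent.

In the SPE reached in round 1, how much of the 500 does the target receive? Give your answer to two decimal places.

75.55

Round 5 (the acquirer proposes): the target gets 149 if talks fail, so the acquirer offers 149 and keeps 351.
Round 4 (the target proposes): the acquirer can get 351 next round, worth 0.94 × 351 = 329.94 now; the target offers that and keeps 170.06.
Round 3 (the acquirer proposes): the target can get 170.06 next round, worth 0.6 × 170.06 = 102.036 now; the acquirer offers that and keeps 397.964.
Round 2 (the target proposes): the acquirer can get 397.964 next round, worth 0.94 × 397.964 = 374.08616 now; the target offers that and keeps 125.91384.
Round 1 (the acquirer proposes): the target can get 125.91384 next round, worth 0.6 × 125.91384 = 75.548304 now, so the acquirer offers 75.548304, keeping 424.451696.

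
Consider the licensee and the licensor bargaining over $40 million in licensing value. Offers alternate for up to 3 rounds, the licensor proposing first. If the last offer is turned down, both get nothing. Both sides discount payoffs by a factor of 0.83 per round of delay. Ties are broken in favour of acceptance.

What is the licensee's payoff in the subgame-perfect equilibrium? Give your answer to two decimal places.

Round 3 (the licensor proposes): the licensee will accept anything ≥ 0, so the licensor offers 0 and keeps 40.
Round 2 (the licensee proposes): the licensor can get 40 next round, worth 0.83 × 40 = 33.2 now. The licensee offers 33.2 and keeps 40 − 33.2 = 6.8.
Round 1 (the licensor proposes): the licensee can get 6.8 next round, worth 0.83 × 6.8 = 5.644 now. The licensor offers 5.644 and keeps 40 − 5.644 = 34.356.

5.64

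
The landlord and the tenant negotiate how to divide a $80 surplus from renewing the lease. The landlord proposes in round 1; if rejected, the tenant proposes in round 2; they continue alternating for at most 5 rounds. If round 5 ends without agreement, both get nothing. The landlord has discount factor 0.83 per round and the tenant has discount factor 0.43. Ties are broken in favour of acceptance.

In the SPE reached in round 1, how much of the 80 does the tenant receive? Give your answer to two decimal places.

Work backward from the last round.
Round 5 (the landlord proposes): rejection yields 0 for the tenant; the landlord offers 0 and keeps 80.
Round 4 (the tenant proposes): the landlord can get 80 next round, worth 0.83 × 80 = 66.4 now, so the tenant offers 66.4, keeping 13.6.
Round 3 (the landlord proposes): the tenant can get 13.6 next round, worth 0.43 × 13.6 = 5.848 now, so the landlord offers 5.848, keeping 74.152.
Round 2 (the tenant proposes): the landlord can get 74.152 next round, worth 0.83 × 74.152 = 61.54616 now; the tenant offers that and keeps 18.45384.
Round 1 (the landlord proposes): the tenant can get 18.45384 next round, worth 0.43 × 18.45384 = 7.9351512 now; the landlord offers that and keeps 72.0648488.

7.94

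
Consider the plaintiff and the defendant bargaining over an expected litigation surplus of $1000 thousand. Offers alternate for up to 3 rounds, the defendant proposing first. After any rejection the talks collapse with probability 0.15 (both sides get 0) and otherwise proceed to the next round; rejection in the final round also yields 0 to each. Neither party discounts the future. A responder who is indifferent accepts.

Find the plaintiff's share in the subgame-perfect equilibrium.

127.5

Round 3 (the defendant proposes): rejection yields 0 for the plaintiff; the defendant offers 0 and keeps 1000.
Round 2 (the plaintiff proposes): rejecting gives the defendant an expected 0.85 × 1000 = 850, so the plaintiff offers 850, keeping 150.
Round 1 (the defendant proposes): rejecting gives the plaintiff an expected 0.85 × 150 = 127.5, so the defendant offers 127.5, keeping 872.5.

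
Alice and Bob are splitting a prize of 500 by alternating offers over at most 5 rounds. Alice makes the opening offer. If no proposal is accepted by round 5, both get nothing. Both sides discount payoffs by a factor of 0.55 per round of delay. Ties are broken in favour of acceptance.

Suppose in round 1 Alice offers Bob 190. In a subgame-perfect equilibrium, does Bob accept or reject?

Accept

Round 5 (Alice proposes): Bob will accept anything ≥ 0, so Alice offers 0 and keeps 500.
Round 4 (Bob proposes): Alice can get 500 next round, worth 0.55 × 500 = 275 now. Bob offers 275 and keeps 500 − 275 = 225.
Round 3 (Alice proposes): Bob can get 225 next round, worth 0.55 × 225 = 123.75 now. Alice offers 123.75 and keeps 500 − 123.75 = 376.25.
Round 2 (Bob proposes): Alice can get 376.25 next round, worth 0.55 × 376.25 = 206.9375 now, so Bob offers 206.9375, keeping 293.0625.
So by rejecting in round 1, Bob gets 293.0625 next round, worth 0.55 × 293.0625 = 161.184375 now.
Offer 190 ≥ 161.184375, so Bob accepts.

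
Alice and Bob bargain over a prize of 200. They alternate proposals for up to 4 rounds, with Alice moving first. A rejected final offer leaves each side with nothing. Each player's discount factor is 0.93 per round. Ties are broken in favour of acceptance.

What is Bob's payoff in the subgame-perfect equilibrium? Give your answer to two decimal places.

173.89

Round 4 (Bob proposes): Alice will accept anything ≥ 0, so Bob offers 0 and keeps 200.
Round 3 (Alice proposes): Bob can get 200 next round, worth 0.93 × 200 = 186 now, so Alice offers 186, keeping 14.
Round 2 (Bob proposes): Alice can get 14 next round, worth 0.93 × 14 = 13.02 now, so Bob offers 13.02, keeping 186.98.
Round 1 (Alice proposes): Bob can get 186.98 next round, worth 0.93 × 186.98 = 173.8914 now. Alice offers 173.8914 and keeps 200 − 173.8914 = 26.1086.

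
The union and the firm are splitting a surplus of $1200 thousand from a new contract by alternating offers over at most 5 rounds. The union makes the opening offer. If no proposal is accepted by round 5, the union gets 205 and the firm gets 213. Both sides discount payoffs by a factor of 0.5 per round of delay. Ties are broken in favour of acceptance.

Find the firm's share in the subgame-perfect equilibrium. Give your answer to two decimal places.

Round 5 (the union proposes): the firm gets 213 if talks fail, so the union offers 213 and keeps 987.
Round 4 (the firm proposes): the union can get 987 next round, worth 0.5 × 987 = 493.5 now; the firm offers that and keeps 706.5.
Round 3 (the union proposes): the firm can get 706.5 next round, worth 0.5 × 706.5 = 353.25 now. The union offers 353.25 and keeps 1200 − 353.25 = 846.75.
Round 2 (the firm proposes): the union can get 846.75 next round, worth 0.5 × 846.75 = 423.375 now. The firm offers 423.375 and keeps 1200 − 423.375 = 776.625.
Round 1 (the union proposes): the firm can get 776.625 next round, worth 0.5 × 776.625 = 388.3125 now, so the union offers 388.3125, keeping 811.6875.

388.31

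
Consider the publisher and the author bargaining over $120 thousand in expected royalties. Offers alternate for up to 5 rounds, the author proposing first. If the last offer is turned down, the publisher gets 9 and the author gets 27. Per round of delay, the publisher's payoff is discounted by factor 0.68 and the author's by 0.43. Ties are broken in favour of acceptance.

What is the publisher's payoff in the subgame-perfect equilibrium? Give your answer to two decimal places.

Round 5 (the author proposes): the publisher gets 9 if talks fail, so the author offers 9 and keeps 111.
Round 4 (the publisher proposes): the author can get 111 next round, worth 0.43 × 111 = 47.73 now, so the publisher offers 47.73, keeping 72.27.
Round 3 (the author proposes): the publisher can get 72.27 next round, worth 0.68 × 72.27 = 49.1436 now, so the author offers 49.1436, keeping 70.8564.
Round 2 (the publisher proposes): the author can get 70.8564 next round, worth 0.43 × 70.8564 = 30.468252 now, so the publisher offers 30.468252, keeping 89.531748.
Round 1 (the author proposes): the publisher can get 89.531748 next round, worth 0.68 × 89.531748 = 60.88158864 now; the author offers that and keeps 59.11841136.

60.88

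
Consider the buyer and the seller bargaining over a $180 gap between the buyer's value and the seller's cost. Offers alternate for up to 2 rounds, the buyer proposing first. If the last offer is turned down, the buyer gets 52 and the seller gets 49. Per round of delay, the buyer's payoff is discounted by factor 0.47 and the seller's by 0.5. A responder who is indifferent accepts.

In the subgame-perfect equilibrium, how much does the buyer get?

Round 2 (the seller proposes): the buyer gets 52 if talks fail, so the seller offers 52 and keeps 128.
Round 1 (the buyer proposes): the seller can get 128 next round, worth 0.5 × 128 = 64 now. The buyer offers 64 and keeps 180 − 64 = 116.

116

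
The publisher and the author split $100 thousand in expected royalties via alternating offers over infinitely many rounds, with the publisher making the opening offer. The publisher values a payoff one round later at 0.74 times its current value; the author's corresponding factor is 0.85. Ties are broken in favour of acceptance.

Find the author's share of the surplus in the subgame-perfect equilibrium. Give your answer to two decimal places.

59.57

In a stationary SPE each proposer offers the other exactly their discounted continuation value.
If the publisher keeps x when proposing and the author keeps y when proposing, then x = 100 − 0.85y and y = 100 − 0.74x.
Solving: x = 100(1 − 0.85) / (1 − 0.74·0.85) = 15 / 0.371 ≈ 40.4313.
The author gets 100 − 40.4313 ≈ 59.5687.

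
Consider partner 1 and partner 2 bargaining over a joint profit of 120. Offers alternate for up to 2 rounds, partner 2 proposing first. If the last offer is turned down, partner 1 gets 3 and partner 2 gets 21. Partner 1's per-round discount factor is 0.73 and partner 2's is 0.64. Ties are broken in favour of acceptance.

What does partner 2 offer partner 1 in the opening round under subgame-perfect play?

72.27

Round 2 (partner 1 proposes): partner 2 gets 21 if talks fail, so partner 1 offers 21 and keeps 99.
Round 1 (partner 2 proposes): partner 1 can get 99 next round, worth 0.73 × 99 = 72.27 now; partner 2 offers that and keeps 47.73.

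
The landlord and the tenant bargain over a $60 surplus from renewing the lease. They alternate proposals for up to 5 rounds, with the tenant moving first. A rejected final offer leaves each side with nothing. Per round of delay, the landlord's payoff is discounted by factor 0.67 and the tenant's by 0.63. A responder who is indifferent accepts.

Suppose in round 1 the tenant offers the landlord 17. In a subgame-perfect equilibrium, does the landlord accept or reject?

Work out the landlord's continuation value if the offer is rejected.
Round 5 (the tenant proposes): the landlord will accept anything ≥ 0, so the tenant offers 0 and keeps 60.
Round 4 (the landlord proposes): the tenant can get 60 next round, worth 0.63 × 60 = 37.8 now, so the landlord offers 37.8, keeping 22.2.
Round 3 (the tenant proposes): the landlord can get 22.2 next round, worth 0.67 × 22.2 = 14.874 now; the tenant offers that and keeps 45.126.
Round 2 (the landlord proposes): the tenant can get 45.126 next round, worth 0.63 × 45.126 = 28.42938 now, so the landlord offers 28.42938, keeping 31.57062.
So by rejecting in round 1, the landlord gets 31.57062 next round, worth 0.67 × 31.57062 = 21.1523154 now.
Offer 17 < 21.1523154, so the landlord rejects.

Reject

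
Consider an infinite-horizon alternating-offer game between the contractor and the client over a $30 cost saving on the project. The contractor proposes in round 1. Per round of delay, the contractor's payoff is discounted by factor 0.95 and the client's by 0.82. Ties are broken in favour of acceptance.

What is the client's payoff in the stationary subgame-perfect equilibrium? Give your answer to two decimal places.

In a stationary SPE each proposer offers the other exactly their discounted continuation value.
If the contractor keeps x when proposing and the client keeps y when proposing, then x = 30 − 0.82y and y = 30 − 0.95x.
Solving: x = 30(1 − 0.82) / (1 − 0.95·0.82) = 5.4 / 0.221 ≈ 24.4344.
The client gets 30 − 24.4344 ≈ 5.5656.

5.57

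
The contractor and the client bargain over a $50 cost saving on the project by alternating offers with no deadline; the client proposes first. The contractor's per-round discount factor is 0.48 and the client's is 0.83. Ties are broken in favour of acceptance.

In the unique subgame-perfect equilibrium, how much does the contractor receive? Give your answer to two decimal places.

In a stationary SPE each proposer offers the other exactly their discounted continuation value.
If the client keeps x when proposing and the contractor keeps y when proposing, then x = 50 − 0.48y and y = 50 − 0.83x.
Solving: x = 50(1 − 0.48) / (1 − 0.83·0.48) = 26 / 0.6016 ≈ 43.2181.
The contractor gets 50 − 43.2181 ≈ 6.7819.

6.78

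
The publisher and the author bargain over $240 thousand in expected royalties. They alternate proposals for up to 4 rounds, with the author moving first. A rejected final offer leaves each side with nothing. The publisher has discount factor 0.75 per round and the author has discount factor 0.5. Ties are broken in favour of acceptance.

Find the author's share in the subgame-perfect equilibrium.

Round 4 (the publisher proposes): the author will accept anything ≥ 0, so the publisher offers 0 and keeps 240.
Round 3 (the author proposes): the publisher can get 240 next round, worth 0.75 × 240 = 180 now, so the author offers 180, keeping 60.
Round 2 (the publisher proposes): the author can get 60 next round, worth 0.5 × 60 = 30 now, so the publisher offers 30, keeping 210.
Round 1 (the author proposes): the publisher can get 210 next round, worth 0.75 × 210 = 157.5 now; the author offers that and keeps 82.5.

82.5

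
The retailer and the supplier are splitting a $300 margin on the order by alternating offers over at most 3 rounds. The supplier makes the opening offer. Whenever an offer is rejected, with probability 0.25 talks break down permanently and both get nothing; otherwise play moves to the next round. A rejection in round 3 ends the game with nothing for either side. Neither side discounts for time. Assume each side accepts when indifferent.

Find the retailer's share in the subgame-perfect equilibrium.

By backward induction:
Round 3 (the supplier proposes): rejection yields 0 for the retailer; the supplier offers 0 and keeps 300.
Round 2 (the retailer proposes): rejecting gives the supplier an expected 0.75 × 300 = 225; the retailer offers that and keeps 75.
Round 1 (the supplier proposes): rejecting gives the retailer an expected 0.75 × 75 = 56.25; the supplier offers that and keeps 243.75.

56.25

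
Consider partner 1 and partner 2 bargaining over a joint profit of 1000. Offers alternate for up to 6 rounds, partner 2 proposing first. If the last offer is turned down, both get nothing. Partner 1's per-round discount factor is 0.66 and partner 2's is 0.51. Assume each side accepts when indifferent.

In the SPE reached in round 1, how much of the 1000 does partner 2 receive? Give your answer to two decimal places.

492.97

Work backward from the last round.
Round 6 (partner 1 proposes): rejection yields 0 for partner 2; partner 1 offers 0 and keeps 1000.
Round 5 (partner 2 proposes): partner 1 can get 1000 next round, worth 0.66 × 1000 = 660 now. Partner 2 offers 660 and keeps 1000 − 660 = 340.
Round 4 (partner 1 proposes): partner 2 can get 340 next round, worth 0.51 × 340 = 173.4 now; partner 1 offers that and keeps 826.6.
Round 3 (partner 2 proposes): partner 1 can get 826.6 next round, worth 0.66 × 826.6 = 545.556 now; partner 2 offers that and keeps 454.444.
Round 2 (partner 1 proposes): partner 2 can get 454.444 next round, worth 0.51 × 454.444 = 231.76644 now, so partner 1 offers 231.76644, keeping 768.23356.
Round 1 (partner 2 proposes): partner 1 can get 768.23356 next round, worth 0.66 × 768.23356 = 507.0341496 now, so partner 2 offers 507.0341496, keeping 492.9658504.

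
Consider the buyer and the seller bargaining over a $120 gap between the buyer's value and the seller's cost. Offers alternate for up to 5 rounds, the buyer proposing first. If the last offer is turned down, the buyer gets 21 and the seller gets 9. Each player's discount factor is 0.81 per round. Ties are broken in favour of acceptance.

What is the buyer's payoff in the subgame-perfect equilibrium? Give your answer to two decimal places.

85.54

Round 5 (the buyer proposes): the seller gets 9 if talks fail, so the buyer offers 9 and keeps 111.
Round 4 (the seller proposes): the buyer can get 111 next round, worth 0.81 × 111 = 89.91 now, so the seller offers 89.91, keeping 30.09.
Round 3 (the buyer proposes): the seller can get 30.09 next round, worth 0.81 × 30.09 = 24.3729 now, so the buyer offers 24.3729, keeping 95.6271.
Round 2 (the seller proposes): the buyer can get 95.6271 next round, worth 0.81 × 95.6271 = 77.457951 now. The seller offers 77.457951 and keeps 120 − 77.457951 = 42.542049.
Round 1 (the buyer proposes): the seller can get 42.542049 next round, worth 0.81 × 42.542049 = 34.45905969 now. The buyer offers 34.45905969 and keeps 120 − 34.45905969 = 85.54094031.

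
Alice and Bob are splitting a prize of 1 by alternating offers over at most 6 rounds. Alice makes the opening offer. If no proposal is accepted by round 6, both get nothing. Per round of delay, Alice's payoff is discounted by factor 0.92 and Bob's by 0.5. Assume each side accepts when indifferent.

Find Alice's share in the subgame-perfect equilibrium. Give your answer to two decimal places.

0.84

By backward induction:
Round 6 (Bob proposes): rejection yields 0 for Alice; Bob offers 0 and keeps 1.
Round 5 (Alice proposes): Bob can get 1 next round, worth 0.5 × 1 = 0.5 now. Alice offers 0.5 and keeps 1 − 0.5 = 0.5.
Round 4 (Bob proposes): Alice can get 0.5 next round, worth 0.92 × 0.5 = 0.46 now, so Bob offers 0.46, keeping 0.54.
Round 3 (Alice proposes): Bob can get 0.54 next round, worth 0.5 × 0.54 = 0.27 now, so Alice offers 0.27, keeping 0.73.
Round 2 (Bob proposes): Alice can get 0.73 next round, worth 0.92 × 0.73 = 0.6716 now, so Bob offers 0.6716, keeping 0.3284.
Round 1 (Alice proposes): Bob can get 0.3284 next round, worth 0.5 × 0.3284 = 0.1642 now; Alice offers that and keeps 0.8358.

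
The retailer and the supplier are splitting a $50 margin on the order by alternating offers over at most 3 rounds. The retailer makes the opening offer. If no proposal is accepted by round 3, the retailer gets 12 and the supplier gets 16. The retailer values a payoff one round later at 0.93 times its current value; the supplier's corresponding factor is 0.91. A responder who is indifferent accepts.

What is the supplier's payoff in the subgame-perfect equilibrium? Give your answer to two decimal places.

16.73

Round 3 (the retailer proposes): the supplier gets 16 if talks fail, so the retailer offers 16 and keeps 34.
Round 2 (the supplier proposes): the retailer can get 34 next round, worth 0.93 × 34 = 31.62 now. The supplier offers 31.62 and keeps 50 − 31.62 = 18.38.
Round 1 (the retailer proposes): the supplier can get 18.38 next round, worth 0.91 × 18.38 = 16.7258 now; the retailer offers that and keeps 33.2742.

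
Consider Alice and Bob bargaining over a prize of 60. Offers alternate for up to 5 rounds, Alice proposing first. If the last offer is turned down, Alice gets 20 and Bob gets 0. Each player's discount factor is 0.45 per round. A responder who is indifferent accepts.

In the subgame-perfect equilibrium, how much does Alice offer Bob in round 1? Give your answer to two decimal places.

Round 5 (Alice proposes): Bob will accept anything ≥ 0, so Alice offers 0 and keeps 60.
Round 4 (Bob proposes): Alice can get 60 next round, worth 0.45 × 60 = 27 now, so Bob offers 27, keeping 33.
Round 3 (Alice proposes): Bob can get 33 next round, worth 0.45 × 33 = 14.85 now; Alice offers that and keeps 45.15.
Round 2 (Bob proposes): Alice can get 45.15 next round, worth 0.45 × 45.15 = 20.3175 now. Bob offers 20.3175 and keeps 60 − 20.3175 = 39.6825.
Round 1 (Alice proposes): Bob can get 39.6825 next round, worth 0.45 × 39.6825 = 17.857125 now. Alice offers 17.857125 and keeps 60 − 17.857125 = 42.142875.

17.86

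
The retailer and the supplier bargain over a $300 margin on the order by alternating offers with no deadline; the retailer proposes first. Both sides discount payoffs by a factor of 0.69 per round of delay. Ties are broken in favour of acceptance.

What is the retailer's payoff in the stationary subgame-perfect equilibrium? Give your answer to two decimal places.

177.51

When the retailer proposes, the supplier accepts any offer worth at least 0.69 times what the supplier would get by proposing next round; and vice versa.
This gives x = 300 − 0.69y and y = 300 − 0.69x, where x and y are each side's share when it proposes.
Hence (1 − 0.69·0.69)x = 300(1 − 0.69), i.e. 0.5239·x = 93.
x ≈ 177.5148; the supplier's share is 300 − x ≈ 122.4852.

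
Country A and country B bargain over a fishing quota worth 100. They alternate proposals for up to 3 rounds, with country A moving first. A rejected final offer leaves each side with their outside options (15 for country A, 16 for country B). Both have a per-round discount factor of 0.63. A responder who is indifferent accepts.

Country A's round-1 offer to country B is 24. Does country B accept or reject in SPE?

Round 3 (country A proposes): country B gets 16 if talks fail, so country A offers 16 and keeps 84.
Round 2 (country B proposes): country A can get 84 next round, worth 0.63 × 84 = 52.92 now, so country B offers 52.92, keeping 47.08.
So by rejecting in round 1, country B gets 47.08 next round, worth 0.63 × 47.08 = 29.6604 now.
Offer 24 < 29.6604, so country B rejects.

Reject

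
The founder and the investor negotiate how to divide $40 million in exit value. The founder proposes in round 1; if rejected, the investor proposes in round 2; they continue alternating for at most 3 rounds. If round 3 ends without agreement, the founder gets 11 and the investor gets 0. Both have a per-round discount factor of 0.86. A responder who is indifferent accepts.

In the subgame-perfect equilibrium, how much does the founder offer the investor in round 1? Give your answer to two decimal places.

Work backward from the last round.
Round 3 (the founder proposes): the investor will accept anything ≥ 0, so the founder offers 0 and keeps 40.
Round 2 (the investor proposes): the founder can get 40 next round, worth 0.86 × 40 = 34.4 now. The investor offers 34.4 and keeps 40 − 34.4 = 5.6.
Round 1 (the founder proposes): the investor can get 5.6 next round, worth 0.86 × 5.6 = 4.816 now. The founder offers 4.816 and keeps 40 − 4.816 = 35.184.

4.82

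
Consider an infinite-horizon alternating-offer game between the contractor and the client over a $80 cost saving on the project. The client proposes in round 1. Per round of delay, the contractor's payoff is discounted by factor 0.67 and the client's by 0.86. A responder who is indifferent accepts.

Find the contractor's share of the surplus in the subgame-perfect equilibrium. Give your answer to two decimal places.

17.71

When the client proposes, the contractor accepts any offer worth at least 0.67 times what the contractor would get by proposing next round; and vice versa.
This gives x = 80 − 0.67y and y = 80 − 0.86x, where x and y are each side's share when it proposes.
Hence (1 − 0.67·0.86)x = 80(1 − 0.67), i.e. 0.4238·x = 26.4.
x ≈ 62.2935; the contractor's share is 80 − x ≈ 17.7065.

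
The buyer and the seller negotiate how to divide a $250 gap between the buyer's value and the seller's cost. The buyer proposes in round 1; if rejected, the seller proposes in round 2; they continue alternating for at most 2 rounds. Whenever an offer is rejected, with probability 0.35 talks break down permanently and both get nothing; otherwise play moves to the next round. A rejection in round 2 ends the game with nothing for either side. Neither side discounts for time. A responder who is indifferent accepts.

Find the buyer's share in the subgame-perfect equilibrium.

87.5

Round 2 (the seller proposes): the buyer will accept anything ≥ 0, so the seller offers 0 and keeps 250.
Round 1 (the buyer proposes): rejecting gives the seller an expected 0.65 × 250 = 162.5, so the buyer offers 162.5, keeping 87.5.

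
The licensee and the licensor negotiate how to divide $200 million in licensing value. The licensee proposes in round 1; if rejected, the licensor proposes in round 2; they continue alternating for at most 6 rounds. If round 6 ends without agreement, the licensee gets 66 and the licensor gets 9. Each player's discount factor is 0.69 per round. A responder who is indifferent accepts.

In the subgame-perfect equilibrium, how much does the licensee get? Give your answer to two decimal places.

115.89

Work backward from the last round.
Round 6 (the licensor proposes): the licensee gets 66 if talks fail, so the licensor offers 66 and keeps 134.
Round 5 (the licensee proposes): the licensor can get 134 next round, worth 0.69 × 134 = 92.46 now; the licensee offers that and keeps 107.54.
Round 4 (the licensor proposes): the licensee can get 107.54 next round, worth 0.69 × 107.54 = 74.2026 now. The licensor offers 74.2026 and keeps 200 − 74.2026 = 125.7974.
Round 3 (the licensee proposes): the licensor can get 125.7974 next round, worth 0.69 × 125.7974 = 86.800206 now, so the licensee offers 86.800206, keeping 113.199794.
Round 2 (the licensor proposes): the licensee can get 113.199794 next round, worth 0.69 × 113.199794 = 78.10785786 now, so the licensor offers 78.10785786, keeping 121.89214214.
Round 1 (the licensee proposes): the licensor can get 121.89214214 next round, worth 0.69 × 121.89214214 = 84.1055780766 now; the licensee offers that and keeps 115.8944219234.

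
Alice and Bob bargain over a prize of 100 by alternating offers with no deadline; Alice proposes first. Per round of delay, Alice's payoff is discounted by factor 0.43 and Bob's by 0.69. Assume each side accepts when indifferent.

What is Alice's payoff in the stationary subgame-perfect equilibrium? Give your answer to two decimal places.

44.08

When Alice proposes, Bob accepts any offer worth at least 0.69 times what Bob would get by proposing next round; and vice versa.
This gives x = 100 − 0.69y and y = 100 − 0.43x, where x and y are each side's share when it proposes.
Hence (1 − 0.69·0.43)x = 100(1 − 0.69), i.e. 0.7033·x = 31.
x ≈ 44.0779; Bob's share is 100 − x ≈ 55.9221.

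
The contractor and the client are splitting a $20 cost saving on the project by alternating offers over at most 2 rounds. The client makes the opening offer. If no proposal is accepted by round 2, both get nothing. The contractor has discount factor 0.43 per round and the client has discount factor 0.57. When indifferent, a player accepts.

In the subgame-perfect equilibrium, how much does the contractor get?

8.6

Solve by backward induction from round 2.
Round 2 (the contractor proposes): the client will accept anything ≥ 0, so the contractor offers 0 and keeps 20.
Round 1 (the client proposes): the contractor can get 20 next round, worth 0.43 × 20 = 8.6 now, so the client offers 8.6, keeping 11.4.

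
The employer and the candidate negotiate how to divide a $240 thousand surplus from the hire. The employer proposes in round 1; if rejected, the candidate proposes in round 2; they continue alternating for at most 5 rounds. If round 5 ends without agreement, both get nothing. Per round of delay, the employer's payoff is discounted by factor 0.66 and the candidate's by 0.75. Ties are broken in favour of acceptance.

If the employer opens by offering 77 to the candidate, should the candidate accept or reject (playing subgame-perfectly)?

Reject

Round 5 (the employer proposes): the candidate will accept anything ≥ 0, so the employer offers 0 and keeps 240.
Round 4 (the candidate proposes): the employer can get 240 next round, worth 0.66 × 240 = 158.4 now, so the candidate offers 158.4, keeping 81.6.
Round 3 (the employer proposes): the candidate can get 81.6 next round, worth 0.75 × 81.6 = 61.2 now. The employer offers 61.2 and keeps 240 − 61.2 = 178.8.
Round 2 (the candidate proposes): the employer can get 178.8 next round, worth 0.66 × 178.8 = 118.008 now, so the candidate offers 118.008, keeping 121.992.
So by rejecting in round 1, the candidate gets 121.992 next round, worth 0.75 × 121.992 = 91.494 now.
Offer 77 < 91.494, so the candidate rejects.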